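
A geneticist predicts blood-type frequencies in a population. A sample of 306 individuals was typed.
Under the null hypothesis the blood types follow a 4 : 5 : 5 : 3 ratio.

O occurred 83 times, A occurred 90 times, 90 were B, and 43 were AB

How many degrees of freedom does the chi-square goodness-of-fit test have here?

3

There are k = 4 categories and no parameters were estimated from the data, so df = 4 − 1 = 3.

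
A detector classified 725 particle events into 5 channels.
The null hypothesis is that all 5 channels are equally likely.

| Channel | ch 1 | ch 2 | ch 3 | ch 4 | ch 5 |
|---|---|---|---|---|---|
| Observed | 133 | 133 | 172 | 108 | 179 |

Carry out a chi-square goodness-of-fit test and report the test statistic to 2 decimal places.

24.43

Under H₀ each category has probability 1/5, so each expected count is 725/5 = 145.
cat         O        E   (O−E)²/E
ch 1      133      145      0.993
ch 2      133      145      0.993
ch 3      172      145      5.028
ch 4      108      145      9.441
ch 5      179      145      7.972
Sum = 24.43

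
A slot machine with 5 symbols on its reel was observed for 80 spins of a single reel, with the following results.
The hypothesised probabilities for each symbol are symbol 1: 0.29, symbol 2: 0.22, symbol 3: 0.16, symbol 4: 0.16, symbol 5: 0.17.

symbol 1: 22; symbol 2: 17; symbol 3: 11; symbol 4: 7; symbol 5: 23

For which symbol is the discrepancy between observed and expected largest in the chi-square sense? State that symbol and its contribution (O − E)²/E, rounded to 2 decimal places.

Expected counts E_i = n·p_i: 80×0.29 = 23.2, 80×0.22 = 17.6, 80×0.16 = 12.8, 80×0.16 = 12.8, 80×0.17 = 13.6.
symbol 1: (22 − 23.2)²/23.2 = 1.44/23.2 = 0.062
symbol 2: (17 − 17.6)²/17.6 = 0.36/17.6 = 0.020
symbol 3: (11 − 12.8)²/12.8 = 3.24/12.8 = 0.253
symbol 4: (7 − 12.8)²/12.8 = 33.64/12.8 = 2.628
symbol 5: (23 − 13.6)²/13.6 = 88.36/13.6 = 6.497
The largest term is for symbol 5: 6.50.

symbol 5, 6.50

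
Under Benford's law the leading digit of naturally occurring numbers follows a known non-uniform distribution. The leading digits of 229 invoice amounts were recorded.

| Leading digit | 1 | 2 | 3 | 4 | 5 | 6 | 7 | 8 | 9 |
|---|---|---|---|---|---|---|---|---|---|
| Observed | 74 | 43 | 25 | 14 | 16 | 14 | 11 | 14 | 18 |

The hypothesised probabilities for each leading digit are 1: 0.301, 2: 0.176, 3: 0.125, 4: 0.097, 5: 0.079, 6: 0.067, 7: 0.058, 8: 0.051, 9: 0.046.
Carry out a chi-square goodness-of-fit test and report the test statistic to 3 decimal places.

Expected counts E_i = n·p_i: 229×0.301 = 68.929, 229×0.176 = 40.304, 229×0.125 = 28.625, 229×0.097 = 22.213, 229×0.079 = 18.091, 229×0.067 = 15.343, 229×0.058 = 13.282, 229×0.051 = 11.679, 229×0.046 = 10.534.
1: (74 − 68.929)²/68.929 = 25.715041/68.929 = 0.3731
2: (43 − 40.304)²/40.304 = 7.268416/40.304 = 0.1803
3: (25 − 28.625)²/28.625 = 13.140625/28.625 = 0.4591
4: (14 − 22.213)²/22.213 = 67.453369/22.213 = 3.0367
5: (16 − 18.091)²/18.091 = 4.372281/18.091 = 0.2417
6: (14 − 15.343)²/15.343 = 1.803649/15.343 = 0.1176
7: (11 − 13.282)²/13.282 = 5.207524/13.282 = 0.3921
8: (14 − 11.679)²/11.679 = 5.387041/11.679 = 0.4613
9: (18 − 10.534)²/10.534 = 55.741156/10.534 = 5.2915
Sum = 10.553

10.553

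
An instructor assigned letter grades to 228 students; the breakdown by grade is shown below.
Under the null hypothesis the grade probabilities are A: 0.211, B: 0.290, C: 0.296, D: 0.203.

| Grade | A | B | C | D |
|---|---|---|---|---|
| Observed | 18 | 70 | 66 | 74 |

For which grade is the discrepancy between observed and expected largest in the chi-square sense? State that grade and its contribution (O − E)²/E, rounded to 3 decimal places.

Expected counts E_i = n·p_i: 228×0.211 = 48.108, 228×0.290 = 66.12, 228×0.296 = 67.488, 228×0.203 = 46.284.
χ² = (18−48.108)²/48.108 + (70−66.12)²/66.12 + (66−67.488)²/67.488 + (74−46.284)²/46.284
   = 18.8428 + 0.2277 + 0.0328 + 16.5970
The largest term is for A: 18.843.

A, 18.843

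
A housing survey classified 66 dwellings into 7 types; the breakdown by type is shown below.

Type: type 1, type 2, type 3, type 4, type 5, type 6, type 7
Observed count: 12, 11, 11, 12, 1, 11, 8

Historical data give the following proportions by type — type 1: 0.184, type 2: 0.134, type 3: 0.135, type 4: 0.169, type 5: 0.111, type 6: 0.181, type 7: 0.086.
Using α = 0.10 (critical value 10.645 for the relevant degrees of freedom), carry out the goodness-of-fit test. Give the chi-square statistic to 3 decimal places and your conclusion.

Expected counts E_i = n·p_i: 66×0.184 = 12.144, 66×0.134 = 8.844, 66×0.135 = 8.91, 66×0.169 = 11.154, 66×0.111 = 7.326, 66×0.181 = 11.946, 66×0.086 = 5.676.
cat         O        E   (O−E)²/E
type 1     12   12.144     0.0017
type 2     11    8.844     0.5256
type 3     11     8.91     0.4902
type 4     12   11.154     0.0642
type 5      1    7.326     5.4625
type 6     11   11.946     0.0749
type 7      8    5.676     0.9515
Sum = 7.571
df = 6. Since 7.571 < 10.645, we do not reject H₀.

7.571; do not reject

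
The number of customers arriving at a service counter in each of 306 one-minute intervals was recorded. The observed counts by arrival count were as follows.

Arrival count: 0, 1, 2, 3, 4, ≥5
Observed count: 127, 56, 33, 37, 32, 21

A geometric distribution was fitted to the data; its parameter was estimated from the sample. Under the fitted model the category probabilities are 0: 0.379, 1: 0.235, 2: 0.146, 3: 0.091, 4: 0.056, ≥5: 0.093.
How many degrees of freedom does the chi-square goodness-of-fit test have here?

There are k = 6 categories and 1 parameter estimated from the data, so df = 6 − 1 − 1 = 4.

4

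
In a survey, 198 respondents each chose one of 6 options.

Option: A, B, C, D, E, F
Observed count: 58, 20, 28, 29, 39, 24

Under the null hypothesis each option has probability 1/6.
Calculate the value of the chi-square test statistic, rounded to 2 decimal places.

Expected count for each of the 6 categories: 198/6 = 33.
A: (58 − 33)²/33 = 625/33 = 18.939
B: (20 − 33)²/33 = 169/33 = 5.121
C: (28 − 33)²/33 = 25/33 = 0.758
D: (29 − 33)²/33 = 16/33 = 0.485
E: (39 − 33)²/33 = 36/33 = 1.091
F: (24 − 33)²/33 = 81/33 = 2.455
Sum = 28.85

28.85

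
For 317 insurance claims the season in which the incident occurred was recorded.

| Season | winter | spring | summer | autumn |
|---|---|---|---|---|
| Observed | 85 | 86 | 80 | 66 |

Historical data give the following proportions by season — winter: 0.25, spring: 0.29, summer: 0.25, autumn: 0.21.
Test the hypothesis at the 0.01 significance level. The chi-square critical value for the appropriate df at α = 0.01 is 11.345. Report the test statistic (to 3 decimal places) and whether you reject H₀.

Expected counts E_i = n·p_i: 317×0.25 = 79.25, 317×0.29 = 91.93, 317×0.25 = 79.25, 317×0.21 = 66.57.
cat         O        E   (O−E)²/E
winter     85    79.25     0.4172
spring     86    91.93     0.3825
summer     80    79.25     0.0071
autumn     66    66.57     0.0049
Sum = 0.812
df = 3. Since 0.812 < 11.345, we do not reject H₀.

0.812; do not reject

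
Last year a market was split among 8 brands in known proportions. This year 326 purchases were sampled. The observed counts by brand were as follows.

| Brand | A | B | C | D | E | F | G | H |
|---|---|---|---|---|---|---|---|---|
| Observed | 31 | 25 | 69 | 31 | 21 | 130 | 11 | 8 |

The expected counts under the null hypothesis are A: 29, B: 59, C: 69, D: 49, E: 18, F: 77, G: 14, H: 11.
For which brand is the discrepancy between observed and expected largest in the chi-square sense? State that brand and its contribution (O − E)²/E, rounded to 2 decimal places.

A: (31 − 29)²/29 = 4/29 = 0.138
B: (25 − 59)²/59 = 1156/59 = 19.593
C: (69 − 69)²/69 = 0/69 = 0.000
D: (31 − 49)²/49 = 324/49 = 6.612
E: (21 − 18)²/18 = 9/18 = 0.500
F: (130 − 77)²/77 = 2809/77 = 36.481
G: (11 − 14)²/14 = 9/14 = 0.643
H: (8 − 11)²/11 = 9/11 = 0.818
The largest term is for F: 36.48.

F, 36.48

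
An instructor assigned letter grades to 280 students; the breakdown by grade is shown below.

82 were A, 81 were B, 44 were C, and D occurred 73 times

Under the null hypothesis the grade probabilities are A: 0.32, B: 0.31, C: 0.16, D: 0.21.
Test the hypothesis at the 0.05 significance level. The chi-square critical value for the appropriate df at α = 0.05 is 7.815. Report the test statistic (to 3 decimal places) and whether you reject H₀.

Expected counts E_i = n·p_i: 280×0.32 = 89.6, 280×0.31 = 86.8, 280×0.16 = 44.8, 280×0.21 = 58.8.
A: (82 − 89.6)²/89.6 = 57.76/89.6 = 0.6446
B: (81 − 86.8)²/86.8 = 33.64/86.8 = 0.3876
C: (44 − 44.8)²/44.8 = 0.64/44.8 = 0.0143
D: (73 − 58.8)²/58.8 = 201.64/58.8 = 3.4293
Sum = 4.476
df = 3. Since 4.476 < 7.815, we do not reject H₀.

4.476; do not reject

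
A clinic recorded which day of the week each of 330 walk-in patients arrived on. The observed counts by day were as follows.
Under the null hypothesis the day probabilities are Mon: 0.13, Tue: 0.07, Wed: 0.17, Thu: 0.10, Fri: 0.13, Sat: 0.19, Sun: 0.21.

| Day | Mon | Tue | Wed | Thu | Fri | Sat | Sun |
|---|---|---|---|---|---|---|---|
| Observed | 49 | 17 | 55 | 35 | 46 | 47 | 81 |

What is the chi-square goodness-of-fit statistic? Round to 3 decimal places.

Expected counts E_i = n·p_i: 330×0.13 = 42.9, 330×0.07 = 23.1, 330×0.17 = 56.1, 330×0.10 = 33, 330×0.13 = 42.9, 330×0.19 = 62.7, 330×0.21 = 69.3.
χ² = (49−42.9)²/42.9 + (17−23.1)²/23.1 + (55−56.1)²/56.1 + (35−33)²/33 + (46−42.9)²/42.9 + (47−62.7)²/62.7 + (81−69.3)²/69.3
   = 0.8674 + 1.6108 + 0.0216 + 0.1212 + 0.2240 + 3.9313 + 1.9753
Sum = 8.752

8.752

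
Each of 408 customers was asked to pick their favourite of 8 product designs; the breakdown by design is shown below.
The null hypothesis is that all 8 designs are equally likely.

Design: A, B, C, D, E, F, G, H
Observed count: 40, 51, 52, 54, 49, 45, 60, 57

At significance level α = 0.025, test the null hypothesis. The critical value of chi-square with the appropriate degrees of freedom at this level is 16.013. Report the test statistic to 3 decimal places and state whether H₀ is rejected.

5.647; do not reject

Expected count for each of the 8 categories: 408/8 = 51.
χ² = (40−51)²/51 + (51−51)²/51 + (52−51)²/51 + (54−51)²/51 + (49−51)²/51 + (45−51)²/51 + (60−51)²/51 + (57−51)²/51
   = 2.3725 + 0.0000 + 0.0196 + 0.1765 + 0.0784 + 0.7059 + 1.5882 + 0.7059
Sum = 5.647
df = 7. Since 5.647 < 16.013, we do not reject H₀.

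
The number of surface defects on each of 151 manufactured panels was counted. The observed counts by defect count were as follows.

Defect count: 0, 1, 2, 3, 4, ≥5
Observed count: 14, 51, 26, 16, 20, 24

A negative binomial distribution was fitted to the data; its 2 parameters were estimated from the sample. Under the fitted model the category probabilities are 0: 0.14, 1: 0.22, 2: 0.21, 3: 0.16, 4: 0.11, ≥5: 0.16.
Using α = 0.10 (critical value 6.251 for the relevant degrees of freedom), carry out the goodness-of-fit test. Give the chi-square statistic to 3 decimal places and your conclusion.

Expected counts E_i = n·p_i: 151×0.14 = 21.14, 151×0.22 = 33.22, 151×0.21 = 31.71, 151×0.16 = 24.16, 151×0.11 = 16.61, 151×0.16 = 24.16.
χ² = (14−21.14)²/21.14 + (51−33.22)²/33.22 + (26−31.71)²/31.71 + (16−24.16)²/24.16 + (20−16.61)²/16.61 + (24−24.16)²/24.16
   = 2.4115 + 9.5162 + 1.0282 + 2.7560 + 0.6919 + 0.0011
Sum = 16.405
df = 3. Since 16.405 > 6.251, we reject H₀.

16.405; reject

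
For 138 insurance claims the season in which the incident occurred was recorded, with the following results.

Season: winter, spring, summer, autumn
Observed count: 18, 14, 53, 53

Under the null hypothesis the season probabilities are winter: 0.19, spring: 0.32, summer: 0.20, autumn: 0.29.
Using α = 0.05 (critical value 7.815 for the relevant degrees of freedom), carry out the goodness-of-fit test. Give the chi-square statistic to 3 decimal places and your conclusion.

50.761; reject

Expected counts E_i = n·p_i: 138×0.19 = 26.22, 138×0.32 = 44.16, 138×0.20 = 27.6, 138×0.29 = 40.02.
winter: (18 − 26.22)²/26.22 = 67.5684/26.22 = 2.5770
spring: (14 − 44.16)²/44.16 = 909.6256/44.16 = 20.5984
summer: (53 − 27.6)²/27.6 = 645.16/27.6 = 23.3754
autumn: (53 − 40.02)²/40.02 = 168.4804/40.02 = 4.2099
Sum = 50.761
df = 3. Since 50.761 > 7.815, we reject H₀.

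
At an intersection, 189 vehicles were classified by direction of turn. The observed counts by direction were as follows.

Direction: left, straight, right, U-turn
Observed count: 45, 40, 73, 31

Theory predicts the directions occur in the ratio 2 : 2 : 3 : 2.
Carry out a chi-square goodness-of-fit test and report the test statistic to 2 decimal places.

Ratio total = 9. Expected counts: 189×2/9 = 42, 189×2/9 = 42, 189×3/9 = 63, 189×2/9 = 42.
χ² = (45−42)²/42 + (40−42)²/42 + (73−63)²/63 + (31−42)²/42
   = 0.214 + 0.095 + 1.587 + 2.881
Sum = 4.78

4.78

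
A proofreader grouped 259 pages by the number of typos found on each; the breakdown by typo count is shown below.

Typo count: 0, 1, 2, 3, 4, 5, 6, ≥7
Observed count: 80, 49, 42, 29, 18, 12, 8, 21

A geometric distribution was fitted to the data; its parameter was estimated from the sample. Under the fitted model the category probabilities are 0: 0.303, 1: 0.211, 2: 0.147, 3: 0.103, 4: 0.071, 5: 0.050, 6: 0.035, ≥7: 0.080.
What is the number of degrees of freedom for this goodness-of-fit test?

There are k = 8 categories and 1 parameter estimated from the data, so df = 8 − 1 − 1 = 6.

6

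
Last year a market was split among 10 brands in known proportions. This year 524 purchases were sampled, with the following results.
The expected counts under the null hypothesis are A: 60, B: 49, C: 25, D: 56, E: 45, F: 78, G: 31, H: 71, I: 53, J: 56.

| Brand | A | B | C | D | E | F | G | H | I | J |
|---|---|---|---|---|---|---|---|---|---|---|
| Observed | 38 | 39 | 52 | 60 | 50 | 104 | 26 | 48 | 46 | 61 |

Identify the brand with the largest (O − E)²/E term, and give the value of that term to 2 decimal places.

A: (38 − 60)²/60 = 484/60 = 8.067
B: (39 − 49)²/49 = 100/49 = 2.041
C: (52 − 25)²/25 = 729/25 = 29.160
D: (60 − 56)²/56 = 16/56 = 0.286
E: (50 − 45)²/45 = 25/45 = 0.556
F: (104 − 78)²/78 = 676/78 = 8.667
G: (26 − 31)²/31 = 25/31 = 0.806
H: (48 − 71)²/71 = 529/71 = 7.451
I: (46 − 53)²/53 = 49/53 = 0.925
J: (61 − 56)²/56 = 25/56 = 0.446
The largest term is for C: 29.16.

C, 29.16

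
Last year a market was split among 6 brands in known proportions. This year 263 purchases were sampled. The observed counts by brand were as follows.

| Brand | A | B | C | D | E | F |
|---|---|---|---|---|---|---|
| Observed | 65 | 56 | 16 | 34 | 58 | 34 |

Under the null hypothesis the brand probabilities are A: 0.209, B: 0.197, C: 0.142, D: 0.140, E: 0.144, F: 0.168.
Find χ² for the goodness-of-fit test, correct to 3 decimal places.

Expected counts E_i = n·p_i: 263×0.209 = 54.967, 263×0.197 = 51.811, 263×0.142 = 37.346, 263×0.140 = 36.82, 263×0.144 = 37.872, 263×0.168 = 44.184.
A: (65 − 54.967)²/54.967 = 100.661089/54.967 = 1.8313
B: (56 − 51.811)²/51.811 = 17.547721/51.811 = 0.3387
C: (16 − 37.346)²/37.346 = 455.651716/37.346 = 12.2008
D: (34 − 36.82)²/36.82 = 7.9524/36.82 = 0.2160
E: (58 − 37.872)²/37.872 = 405.136384/37.872 = 10.6975
F: (34 − 44.184)²/44.184 = 103.713856/44.184 = 2.3473
Sum = 27.632

27.632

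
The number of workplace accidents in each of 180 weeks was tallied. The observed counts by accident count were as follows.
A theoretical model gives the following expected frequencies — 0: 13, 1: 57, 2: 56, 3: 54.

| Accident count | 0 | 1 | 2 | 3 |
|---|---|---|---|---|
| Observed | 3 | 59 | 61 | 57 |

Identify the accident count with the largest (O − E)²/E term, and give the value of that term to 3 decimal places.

cat         O        E   (O−E)²/E
0           3       13     7.6923
1          59       57     0.0702
2          61       56     0.4464
3          57       54     0.1667
The largest term is for 0: 7.692.

0, 7.692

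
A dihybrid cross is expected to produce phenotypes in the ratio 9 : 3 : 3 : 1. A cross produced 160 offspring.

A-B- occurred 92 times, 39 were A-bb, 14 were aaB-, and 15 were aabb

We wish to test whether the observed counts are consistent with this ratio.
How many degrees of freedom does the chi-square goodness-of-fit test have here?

There are k = 4 categories and no parameters were estimated from the data, so df = 4 − 1 = 3.

3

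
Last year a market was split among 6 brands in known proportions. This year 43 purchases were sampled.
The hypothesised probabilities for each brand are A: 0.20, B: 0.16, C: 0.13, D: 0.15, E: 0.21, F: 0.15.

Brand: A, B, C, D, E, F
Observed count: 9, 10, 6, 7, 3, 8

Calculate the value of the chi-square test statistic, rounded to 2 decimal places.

5.91

Expected counts E_i = n·p_i: 43×0.20 = 8.6, 43×0.16 = 6.88, 43×0.13 = 5.59, 43×0.15 = 6.45, 43×0.21 = 9.03, 43×0.15 = 6.45.
χ² = (9−8.6)²/8.6 + (10−6.88)²/6.88 + (6−5.59)²/5.59 + (7−6.45)²/6.45 + (3−9.03)²/9.03 + (8−6.45)²/6.45
   = 0.019 + 1.415 + 0.030 + 0.047 + 4.027 + 0.372
Sum = 5.91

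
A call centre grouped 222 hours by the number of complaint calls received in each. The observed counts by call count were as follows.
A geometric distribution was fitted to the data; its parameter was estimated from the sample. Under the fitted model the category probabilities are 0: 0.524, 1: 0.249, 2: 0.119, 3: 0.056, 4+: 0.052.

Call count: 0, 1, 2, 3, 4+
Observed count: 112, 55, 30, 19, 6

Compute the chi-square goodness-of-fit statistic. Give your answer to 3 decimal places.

6.781

Expected counts E_i = n·p_i: 222×0.524 = 116.328, 222×0.249 = 55.278, 222×0.119 = 26.418, 222×0.056 = 12.432, 222×0.052 = 11.544.
χ² = (112−116.328)²/116.328 + (55−55.278)²/55.278 + (30−26.418)²/26.418 + (19−12.432)²/12.432 + (6−11.544)²/11.544
   = 0.1610 + 0.0014 + 0.4857 + 3.4700 + 2.6625
Sum = 6.781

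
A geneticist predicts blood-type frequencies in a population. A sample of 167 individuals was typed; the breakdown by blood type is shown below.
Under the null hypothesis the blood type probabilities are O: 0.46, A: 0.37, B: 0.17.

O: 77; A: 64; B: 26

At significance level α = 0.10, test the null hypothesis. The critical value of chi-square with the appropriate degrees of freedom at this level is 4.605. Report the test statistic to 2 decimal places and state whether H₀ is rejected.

Expected counts E_i = n·p_i: 167×0.46 = 76.82, 167×0.37 = 61.79, 167×0.17 = 28.39.
χ² = (77−76.82)²/76.82 + (64−61.79)²/61.79 + (26−28.39)²/28.39
   = 0.000 + 0.079 + 0.201
Sum = 0.28
df = 2. Since 0.28 < 4.605, we do not reject H₀.

0.28; do not reject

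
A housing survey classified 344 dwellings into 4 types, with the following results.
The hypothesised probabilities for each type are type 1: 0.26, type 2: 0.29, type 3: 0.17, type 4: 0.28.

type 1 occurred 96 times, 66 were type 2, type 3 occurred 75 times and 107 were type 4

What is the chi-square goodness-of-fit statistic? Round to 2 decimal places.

Expected counts E_i = n·p_i: 344×0.26 = 89.44, 344×0.29 = 99.76, 344×0.17 = 58.48, 344×0.28 = 96.32.
χ² = (96−89.44)²/89.44 + (66−99.76)²/99.76 + (75−58.48)²/58.48 + (107−96.32)²/96.32
   = 0.481 + 11.425 + 4.667 + 1.184
Sum = 17.76

17.76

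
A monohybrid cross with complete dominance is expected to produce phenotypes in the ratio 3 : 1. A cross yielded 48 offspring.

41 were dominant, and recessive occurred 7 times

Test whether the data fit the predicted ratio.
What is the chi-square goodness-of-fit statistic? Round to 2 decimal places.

Ratio total = 4. Expected counts: 48×3/4 = 36, 48×1/4 = 12.
χ² = (41−36)²/36 + (7−12)²/12
   = 0.694 + 2.083
Sum = 2.78

2.78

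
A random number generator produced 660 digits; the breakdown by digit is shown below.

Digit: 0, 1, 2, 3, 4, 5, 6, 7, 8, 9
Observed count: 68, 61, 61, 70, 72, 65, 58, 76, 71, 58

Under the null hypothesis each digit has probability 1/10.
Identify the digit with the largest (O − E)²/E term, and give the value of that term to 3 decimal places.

Under H₀ each category has probability 1/10, so each expected count is 660/10 = 66.
χ² = (68−66)²/66 + (61−66)²/66 + (61−66)²/66 + (70−66)²/66 + (72−66)²/66 + (65−66)²/66 + (58−66)²/66 + (76−66)²/66 + (71−66)²/66 + (58−66)²/66
   = 0.0606 + 0.3788 + 0.3788 + 0.2424 + 0.5455 + 0.0152 + 0.9697 + 1.5152 + 0.3788 + 0.9697
The largest term is for 7: 1.515.

7, 1.515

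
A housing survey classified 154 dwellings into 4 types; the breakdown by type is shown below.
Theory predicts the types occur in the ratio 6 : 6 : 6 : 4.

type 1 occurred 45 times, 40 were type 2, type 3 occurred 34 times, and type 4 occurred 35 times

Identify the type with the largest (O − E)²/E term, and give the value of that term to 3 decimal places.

Ratio total = 22. Expected counts: 154×6/22 = 42, 154×6/22 = 42, 154×6/22 = 42, 154×4/22 = 28.
cat         O        E   (O−E)²/E
type 1     45       42     0.2143
type 2     40       42     0.0952
type 3     34       42     1.5238
type 4     35       28     1.7500
The largest term is for type 4: 1.750.

type 4, 1.750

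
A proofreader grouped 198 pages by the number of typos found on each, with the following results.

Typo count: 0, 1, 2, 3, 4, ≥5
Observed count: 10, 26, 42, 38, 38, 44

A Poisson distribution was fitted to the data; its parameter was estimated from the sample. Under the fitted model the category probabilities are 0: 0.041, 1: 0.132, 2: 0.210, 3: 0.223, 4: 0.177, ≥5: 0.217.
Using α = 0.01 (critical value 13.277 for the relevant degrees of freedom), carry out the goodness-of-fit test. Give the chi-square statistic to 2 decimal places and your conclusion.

1.57; do not reject

Expected counts E_i = n·p_i: 198×0.041 = 8.118, 198×0.132 = 26.136, 198×0.210 = 41.58, 198×0.223 = 44.154, 198×0.177 = 35.046, 198×0.217 = 42.966.
χ² = (10−8.118)²/8.118 + (26−26.136)²/26.136 + (42−41.58)²/41.58 + (38−44.154)²/44.154 + (38−35.046)²/35.046 + (44−42.966)²/42.966
   = 0.436 + 0.001 + 0.004 + 0.858 + 0.249 + 0.025
Sum = 1.57
df = 4. Since 1.57 < 13.277, we do not reject H₀.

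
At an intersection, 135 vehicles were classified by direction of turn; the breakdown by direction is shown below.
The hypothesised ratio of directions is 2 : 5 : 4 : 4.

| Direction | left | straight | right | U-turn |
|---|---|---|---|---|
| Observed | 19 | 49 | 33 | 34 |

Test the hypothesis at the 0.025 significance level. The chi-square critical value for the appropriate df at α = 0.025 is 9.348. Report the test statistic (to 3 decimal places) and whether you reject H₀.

Ratio total = 15. Expected counts: 135×2/15 = 18, 135×5/15 = 45, 135×4/15 = 36, 135×4/15 = 36.
left: (19 − 18)²/18 = 1/18 = 0.0556
straight: (49 − 45)²/45 = 16/45 = 0.3556
right: (33 − 36)²/36 = 9/36 = 0.2500
U-turn: (34 − 36)²/36 = 4/36 = 0.1111
Sum = 0.772
df = 3. Since 0.772 < 9.348, we do not reject H₀.

0.772; do not reject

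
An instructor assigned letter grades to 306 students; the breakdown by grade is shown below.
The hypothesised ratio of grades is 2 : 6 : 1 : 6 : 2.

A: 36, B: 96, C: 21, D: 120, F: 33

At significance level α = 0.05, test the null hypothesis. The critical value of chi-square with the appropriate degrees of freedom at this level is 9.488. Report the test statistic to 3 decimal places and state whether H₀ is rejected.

3.417; do not reject

Ratio total = 17. Expected counts: 306×2/17 = 36, 306×6/17 = 108, 306×1/17 = 18, 306×6/17 = 108, 306×2/17 = 36.
cat         O        E   (O−E)²/E
A          36       36     0.0000
B          96      108     1.3333
C          21       18     0.5000
D         120      108     1.3333
F          33       36     0.2500
Sum = 3.417
df = 4. Since 3.417 < 9.488, we do not reject H₀.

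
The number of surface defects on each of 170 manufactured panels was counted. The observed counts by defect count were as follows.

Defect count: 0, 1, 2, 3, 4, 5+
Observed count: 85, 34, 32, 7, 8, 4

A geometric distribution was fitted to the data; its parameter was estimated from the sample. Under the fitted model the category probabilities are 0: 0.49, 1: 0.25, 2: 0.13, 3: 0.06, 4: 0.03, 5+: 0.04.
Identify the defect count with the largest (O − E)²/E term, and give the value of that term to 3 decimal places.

2, 4.435

Expected counts E_i = n·p_i: 170×0.49 = 83.3, 170×0.25 = 42.5, 170×0.13 = 22.1, 170×0.06 = 10.2, 170×0.03 = 5.1, 170×0.04 = 6.8.
0: (85 − 83.3)²/83.3 = 2.89/83.3 = 0.0347
1: (34 − 42.5)²/42.5 = 72.25/42.5 = 1.7000
2: (32 − 22.1)²/22.1 = 98.01/22.1 = 4.4348
3: (7 − 10.2)²/10.2 = 10.24/10.2 = 1.0039
4: (8 − 5.1)²/5.1 = 8.41/5.1 = 1.6490
5+: (4 − 6.8)²/6.8 = 7.84/6.8 = 1.1529
The largest term is for 2: 4.435.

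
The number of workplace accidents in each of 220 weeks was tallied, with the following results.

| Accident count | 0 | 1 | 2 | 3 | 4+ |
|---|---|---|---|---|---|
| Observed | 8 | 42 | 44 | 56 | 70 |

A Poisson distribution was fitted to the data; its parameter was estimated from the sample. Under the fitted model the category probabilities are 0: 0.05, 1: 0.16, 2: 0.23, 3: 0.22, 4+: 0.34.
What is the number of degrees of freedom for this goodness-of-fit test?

There are k = 5 categories and 1 parameter estimated from the data, so df = 5 − 1 − 1 = 3.

3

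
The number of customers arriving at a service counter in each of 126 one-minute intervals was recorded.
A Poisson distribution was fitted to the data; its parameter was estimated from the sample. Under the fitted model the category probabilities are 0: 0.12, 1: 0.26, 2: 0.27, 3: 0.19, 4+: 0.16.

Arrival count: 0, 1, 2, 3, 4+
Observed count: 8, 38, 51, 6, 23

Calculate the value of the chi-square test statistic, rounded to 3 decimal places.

26.510

Expected counts E_i = n·p_i: 126×0.12 = 15.12, 126×0.26 = 32.76, 126×0.27 = 34.02, 126×0.19 = 23.94, 126×0.16 = 20.16.
cat         O        E   (O−E)²/E
0           8    15.12     3.3528
1          38    32.76     0.8381
2          51    34.02     8.4750
3           6    23.94    13.4438
4+         23    20.16     0.4001
Sum = 26.510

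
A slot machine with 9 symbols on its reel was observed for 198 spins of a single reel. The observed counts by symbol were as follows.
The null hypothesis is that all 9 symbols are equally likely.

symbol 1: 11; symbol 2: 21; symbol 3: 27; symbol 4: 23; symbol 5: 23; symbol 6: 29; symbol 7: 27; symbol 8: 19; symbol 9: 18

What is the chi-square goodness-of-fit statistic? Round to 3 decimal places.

Expected count for each of the 9 categories: 198/9 = 22.
χ² = (11−22)²/22 + (21−22)²/22 + (27−22)²/22 + (23−22)²/22 + (23−22)²/22 + (29−22)²/22 + (27−22)²/22 + (19−22)²/22 + (18−22)²/22
   = 5.5000 + 0.0455 + 1.1364 + 0.0455 + 0.0455 + 2.2273 + 1.1364 + 0.4091 + 0.7273
Sum = 11.273

11.273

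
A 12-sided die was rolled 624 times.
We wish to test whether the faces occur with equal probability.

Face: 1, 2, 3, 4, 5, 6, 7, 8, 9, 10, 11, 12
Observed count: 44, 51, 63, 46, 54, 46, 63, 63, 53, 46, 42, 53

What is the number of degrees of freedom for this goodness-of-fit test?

There are k = 12 categories and no parameters were estimated from the data, so df = 12 − 1 = 11.

11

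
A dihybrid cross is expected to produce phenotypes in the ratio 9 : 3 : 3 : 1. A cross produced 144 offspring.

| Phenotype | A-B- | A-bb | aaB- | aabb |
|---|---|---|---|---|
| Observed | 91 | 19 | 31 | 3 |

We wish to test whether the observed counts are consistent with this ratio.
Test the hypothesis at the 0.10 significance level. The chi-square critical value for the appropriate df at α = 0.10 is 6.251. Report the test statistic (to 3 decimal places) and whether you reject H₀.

Ratio total = 16. Expected counts: 144×9/16 = 81, 144×3/16 = 27, 144×3/16 = 27, 144×1/16 = 9.
cat         O        E   (O−E)²/E
A-B-       91       81     1.2346
A-bb       19       27     2.3704
aaB-       31       27     0.5926
aabb        3        9     4.0000
Sum = 8.198
df = 3. Since 8.198 > 6.251, we reject H₀.

8.198; reject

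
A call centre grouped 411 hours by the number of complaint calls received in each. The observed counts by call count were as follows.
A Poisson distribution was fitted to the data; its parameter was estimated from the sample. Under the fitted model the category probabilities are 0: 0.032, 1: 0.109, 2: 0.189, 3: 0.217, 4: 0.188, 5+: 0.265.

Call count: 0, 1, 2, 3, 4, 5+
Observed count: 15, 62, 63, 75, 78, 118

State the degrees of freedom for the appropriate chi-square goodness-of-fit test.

4

There are k = 6 categories and 1 parameter estimated from the data, so df = 6 − 1 − 1 = 4.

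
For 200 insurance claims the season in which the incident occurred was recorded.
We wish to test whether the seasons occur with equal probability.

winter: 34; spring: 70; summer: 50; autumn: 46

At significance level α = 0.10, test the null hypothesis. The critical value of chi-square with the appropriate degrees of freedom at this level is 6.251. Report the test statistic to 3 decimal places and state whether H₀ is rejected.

13.440; reject

Under H₀ each category has probability 1/4, so each expected count is 200/4 = 50.
χ² = (34−50)²/50 + (70−50)²/50 + (50−50)²/50 + (46−50)²/50
   = 5.1200 + 8.0000 + 0.0000 + 0.3200
Sum = 13.440
df = 3. Since 13.440 > 6.251, we reject H₀.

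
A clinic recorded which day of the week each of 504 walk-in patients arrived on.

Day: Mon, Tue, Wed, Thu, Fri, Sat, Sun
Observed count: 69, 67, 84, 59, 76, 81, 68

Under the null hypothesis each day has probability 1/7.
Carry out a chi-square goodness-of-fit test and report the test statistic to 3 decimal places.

6.389

Under H₀ each category has probability 1/7, so each expected count is 504/7 = 72.
Mon: (69 − 72)²/72 = 9/72 = 0.1250
Tue: (67 − 72)²/72 = 25/72 = 0.3472
Wed: (84 − 72)²/72 = 144/72 = 2.0000
Thu: (59 − 72)²/72 = 169/72 = 2.3472
Fri: (76 − 72)²/72 = 16/72 = 0.2222
Sat: (81 − 72)²/72 = 81/72 = 1.1250
Sun: (68 − 72)²/72 = 16/72 = 0.2222
Sum = 6.389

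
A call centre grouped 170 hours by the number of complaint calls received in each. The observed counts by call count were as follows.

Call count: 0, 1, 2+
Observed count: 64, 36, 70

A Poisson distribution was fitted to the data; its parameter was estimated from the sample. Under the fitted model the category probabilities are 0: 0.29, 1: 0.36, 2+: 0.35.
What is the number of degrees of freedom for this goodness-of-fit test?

There are k = 3 categories and 1 parameter estimated from the data, so df = 3 − 1 − 1 = 1.

1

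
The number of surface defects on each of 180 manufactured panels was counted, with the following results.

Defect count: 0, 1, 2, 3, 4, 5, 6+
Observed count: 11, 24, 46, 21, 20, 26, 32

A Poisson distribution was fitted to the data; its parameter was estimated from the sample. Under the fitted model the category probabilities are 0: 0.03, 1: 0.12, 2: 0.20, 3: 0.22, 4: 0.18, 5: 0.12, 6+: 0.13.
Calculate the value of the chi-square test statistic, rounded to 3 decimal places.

Expected counts E_i = n·p_i: 180×0.03 = 5.4, 180×0.12 = 21.6, 180×0.20 = 36, 180×0.22 = 39.6, 180×0.18 = 32.4, 180×0.12 = 21.6, 180×0.13 = 23.4.
cat         O        E   (O−E)²/E
0          11      5.4     5.8074
1          24     21.6     0.2667
2          46       36     2.7778
3          21     39.6     8.7364
4          20     32.4     4.7457
5          26     21.6     0.8963
6+         32     23.4     3.1607
Sum = 26.391

26.391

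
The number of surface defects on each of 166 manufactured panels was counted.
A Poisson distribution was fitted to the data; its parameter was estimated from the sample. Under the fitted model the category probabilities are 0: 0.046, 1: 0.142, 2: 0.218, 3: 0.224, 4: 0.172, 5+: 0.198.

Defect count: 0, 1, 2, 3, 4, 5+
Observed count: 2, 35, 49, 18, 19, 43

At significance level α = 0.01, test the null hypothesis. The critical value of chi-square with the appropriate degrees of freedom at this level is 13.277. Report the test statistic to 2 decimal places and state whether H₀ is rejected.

Expected counts E_i = n·p_i: 166×0.046 = 7.636, 166×0.142 = 23.572, 166×0.218 = 36.188, 166×0.224 = 37.184, 166×0.172 = 28.552, 166×0.198 = 32.868.
χ² = (2−7.636)²/7.636 + (35−23.572)²/23.572 + (49−36.188)²/36.188 + (18−37.184)²/37.184 + (19−28.552)²/28.552 + (43−32.868)²/32.868
   = 4.160 + 5.540 + 4.536 + 9.897 + 3.196 + 3.123
Sum = 30.45
df = 4. Since 30.45 > 13.277, we reject H₀.

30.45; reject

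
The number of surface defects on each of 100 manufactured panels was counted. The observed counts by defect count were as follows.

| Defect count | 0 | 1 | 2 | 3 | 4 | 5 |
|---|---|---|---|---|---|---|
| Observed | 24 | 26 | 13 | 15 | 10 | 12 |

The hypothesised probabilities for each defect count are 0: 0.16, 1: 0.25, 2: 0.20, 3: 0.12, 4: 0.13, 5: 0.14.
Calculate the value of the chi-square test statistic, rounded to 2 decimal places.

8.22

Expected counts E_i = n·p_i: 100×0.16 = 16, 100×0.25 = 25, 100×0.20 = 20, 100×0.12 = 12, 100×0.13 = 13, 100×0.14 = 14.
cat         O        E   (O−E)²/E
0          24       16      4.000
1          26       25      0.040
2          13       20      2.450
3          15       12      0.750
4          10       13      0.692
5          12       14      0.286
Sum = 8.22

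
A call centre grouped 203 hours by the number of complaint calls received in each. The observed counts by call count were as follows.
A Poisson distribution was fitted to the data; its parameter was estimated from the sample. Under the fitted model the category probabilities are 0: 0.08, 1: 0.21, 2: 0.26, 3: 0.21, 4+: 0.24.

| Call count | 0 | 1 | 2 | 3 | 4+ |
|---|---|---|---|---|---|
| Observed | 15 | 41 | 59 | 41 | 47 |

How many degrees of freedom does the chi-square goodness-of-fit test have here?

3

There are k = 5 categories and 1 parameter estimated from the data, so df = 5 − 1 − 1 = 3.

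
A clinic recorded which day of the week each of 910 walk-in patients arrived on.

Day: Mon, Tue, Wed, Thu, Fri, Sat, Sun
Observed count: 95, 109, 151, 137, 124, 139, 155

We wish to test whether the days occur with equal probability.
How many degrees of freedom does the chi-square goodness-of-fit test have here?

6

There are k = 7 categories and no parameters were estimated from the data, so df = 7 − 1 = 6.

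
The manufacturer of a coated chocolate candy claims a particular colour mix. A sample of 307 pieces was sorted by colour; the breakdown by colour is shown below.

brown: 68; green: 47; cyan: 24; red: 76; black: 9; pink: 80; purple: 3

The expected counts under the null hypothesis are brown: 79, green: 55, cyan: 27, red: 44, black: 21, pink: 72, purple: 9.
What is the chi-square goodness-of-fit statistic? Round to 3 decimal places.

χ² = (68−79)²/79 + (47−55)²/55 + (24−27)²/27 + (76−44)²/44 + (9−21)²/21 + (80−72)²/72 + (3−9)²/9
   = 1.5316 + 1.1636 + 0.3333 + 23.2727 + 6.8571 + 0.8889 + 4.0000
Sum = 38.047

38.047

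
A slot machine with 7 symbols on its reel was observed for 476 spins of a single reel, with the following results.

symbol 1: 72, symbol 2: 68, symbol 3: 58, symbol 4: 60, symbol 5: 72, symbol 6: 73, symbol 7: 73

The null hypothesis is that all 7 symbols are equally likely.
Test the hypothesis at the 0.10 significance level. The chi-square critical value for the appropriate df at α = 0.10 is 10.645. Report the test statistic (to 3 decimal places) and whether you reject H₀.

3.618; do not reject

Under H₀ each category has probability 1/7, so each expected count is 476/7 = 68.
χ² = (72−68)²/68 + (68−68)²/68 + (58−68)²/68 + (60−68)²/68 + (72−68)²/68 + (73−68)²/68 + (73−68)²/68
   = 0.2353 + 0.0000 + 1.4706 + 0.9412 + 0.2353 + 0.3676 + 0.3676
Sum = 3.618
df = 6. Since 3.618 < 10.645, we do not reject H₀.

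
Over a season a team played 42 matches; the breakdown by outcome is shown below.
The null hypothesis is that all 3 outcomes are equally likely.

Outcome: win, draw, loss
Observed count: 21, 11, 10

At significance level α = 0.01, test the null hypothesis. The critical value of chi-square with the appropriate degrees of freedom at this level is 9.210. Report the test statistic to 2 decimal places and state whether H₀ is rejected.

5.29; do not reject

Expected count for each of the 3 categories: 42/3 = 14.
cat         O        E   (O−E)²/E
win        21       14      3.500
draw       11       14      0.643
loss       10       14      1.143
Sum = 5.29
df = 2. Since 5.29 < 9.210, we do not reject H₀.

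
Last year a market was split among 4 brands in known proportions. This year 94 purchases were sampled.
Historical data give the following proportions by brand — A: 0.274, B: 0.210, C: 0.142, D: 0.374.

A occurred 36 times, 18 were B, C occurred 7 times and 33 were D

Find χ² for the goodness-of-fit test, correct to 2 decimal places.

7.38

Expected counts E_i = n·p_i: 94×0.274 = 25.756, 94×0.210 = 19.74, 94×0.142 = 13.348, 94×0.374 = 35.156.
A: (36 − 25.756)²/25.756 = 104.939536/25.756 = 4.074
B: (18 − 19.74)²/19.74 = 3.0276/19.74 = 0.153
C: (7 − 13.348)²/13.348 = 40.297104/13.348 = 3.019
D: (33 − 35.156)²/35.156 = 4.648336/35.156 = 0.132
Sum = 7.38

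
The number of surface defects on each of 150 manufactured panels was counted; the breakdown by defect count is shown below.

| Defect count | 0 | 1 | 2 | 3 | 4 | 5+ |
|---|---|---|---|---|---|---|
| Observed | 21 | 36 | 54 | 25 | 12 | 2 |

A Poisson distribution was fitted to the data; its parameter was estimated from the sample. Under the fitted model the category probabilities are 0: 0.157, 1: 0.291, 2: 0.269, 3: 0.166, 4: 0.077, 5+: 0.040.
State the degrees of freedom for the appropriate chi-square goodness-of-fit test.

4

There are k = 6 categories and 1 parameter estimated from the data, so df = 6 − 1 − 1 = 4.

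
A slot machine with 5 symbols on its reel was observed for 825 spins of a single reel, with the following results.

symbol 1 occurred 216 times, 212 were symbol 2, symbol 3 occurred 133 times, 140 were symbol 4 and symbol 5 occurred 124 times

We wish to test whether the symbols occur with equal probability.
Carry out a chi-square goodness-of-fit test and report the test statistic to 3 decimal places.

49.333

Expected count for each of the 5 categories: 825/5 = 165.
cat           O        E   (O−E)²/E
symbol 1    216      165    15.7636
symbol 2    212      165    13.3879
symbol 3    133      165     6.2061
symbol 4    140      165     3.7879
symbol 5    124      165    10.1879
Sum = 49.333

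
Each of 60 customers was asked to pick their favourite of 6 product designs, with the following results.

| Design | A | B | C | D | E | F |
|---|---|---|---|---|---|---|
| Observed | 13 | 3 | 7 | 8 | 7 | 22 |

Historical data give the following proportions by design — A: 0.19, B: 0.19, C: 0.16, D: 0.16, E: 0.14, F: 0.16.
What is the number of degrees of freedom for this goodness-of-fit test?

5

There are k = 6 categories and no parameters were estimated from the data, so df = 6 − 1 = 5.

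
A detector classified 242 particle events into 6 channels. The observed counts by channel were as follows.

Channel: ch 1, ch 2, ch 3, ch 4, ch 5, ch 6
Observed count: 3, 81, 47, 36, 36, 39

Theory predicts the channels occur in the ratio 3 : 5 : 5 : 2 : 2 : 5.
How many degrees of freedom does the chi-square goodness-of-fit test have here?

5

There are k = 6 categories and no parameters were estimated from the data, so df = 6 − 1 = 5.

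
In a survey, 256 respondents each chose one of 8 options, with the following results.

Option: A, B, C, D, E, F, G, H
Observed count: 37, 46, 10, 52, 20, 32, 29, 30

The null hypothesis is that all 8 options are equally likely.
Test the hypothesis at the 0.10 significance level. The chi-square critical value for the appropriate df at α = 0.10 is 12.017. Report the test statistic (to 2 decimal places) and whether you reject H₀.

39.44; reject

Under H₀ each category has probability 1/8, so each expected count is 256/8 = 32.
A: (37 − 32)²/32 = 25/32 = 0.781
B: (46 − 32)²/32 = 196/32 = 6.125
C: (10 − 32)²/32 = 484/32 = 15.125
D: (52 − 32)²/32 = 400/32 = 12.500
E: (20 − 32)²/32 = 144/32 = 4.500
F: (32 − 32)²/32 = 0/32 = 0.000
G: (29 − 32)²/32 = 9/32 = 0.281
H: (30 − 32)²/32 = 4/32 = 0.125
Sum = 39.44
df = 7. Since 39.44 > 12.017, we reject H₀.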